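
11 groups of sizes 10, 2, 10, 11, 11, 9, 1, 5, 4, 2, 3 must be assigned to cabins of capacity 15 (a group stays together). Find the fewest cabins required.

5

Total = 11 + 11 + 10 + 10 + 9 + 5 + 4 + 3 + 2 + 2 + 1 = 68.
Lower bound: ⌈68/15⌉ = 5 cabins.
A packing using 5 cabins:
  cabin 1: 11 + 4 = 15
  cabin 2: 11 + 3 + 1 = 15
  cabin 3: 10 + 5 = 15
  cabin 4: 10 + 2 + 2 = 14
  cabin 5: 9 = 9
This matches the lower bound, so 5 is optimal.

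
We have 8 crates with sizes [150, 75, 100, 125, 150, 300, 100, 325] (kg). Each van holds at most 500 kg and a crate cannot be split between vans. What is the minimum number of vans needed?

3

Total = 325 + 300 + 150 + 150 + 125 + 100 + 100 + 75 = 1325 kg.
Lower bound: ⌈1325/500⌉ = 3 vans.
A packing using 3 vans:
  van 1: 325 + 150 = 475
  van 2: 300 + 150 = 450
  van 3: 125 + 100 + 100 + 75 = 400
This matches the lower bound, so 3 is optimal.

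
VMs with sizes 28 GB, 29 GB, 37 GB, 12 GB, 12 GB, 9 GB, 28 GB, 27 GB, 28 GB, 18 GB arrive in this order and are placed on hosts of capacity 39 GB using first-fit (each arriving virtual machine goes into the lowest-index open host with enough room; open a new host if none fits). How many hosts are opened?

8

  28 → host 1 (new)  [load 28/39]
  29 → host 2 (new)  [load 29/39]
  37 → host 3 (new)  [load 37/39]
  12 → host 4 (new)  [load 12/39]
  12 → host 4  [load 24/39]
  9 → host 1  [load 37/39]
  28 → host 5 (new)  [load 28/39]
  27 → host 6 (new)  [load 27/39]
  28 → host 7 (new)  [load 28/39]
  18 → host 8 (new)  [load 18/39]
8 hosts opened.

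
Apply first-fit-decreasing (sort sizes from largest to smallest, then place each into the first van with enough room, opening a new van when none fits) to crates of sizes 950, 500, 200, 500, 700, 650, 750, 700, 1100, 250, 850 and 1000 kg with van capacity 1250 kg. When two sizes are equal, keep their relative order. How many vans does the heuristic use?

8

Sorted descending: 1100, 1000, 950, 850, 750, 700, 700, 650, 500, 500, 250, 200.
  1100 → van 1 (new)  [load 1100/1250]
  1000 → van 2 (new)  [load 1000/1250]
  950 → van 3 (new)  [load 950/1250]
  850 → van 4 (new)  [load 850/1250]
  750 → van 5 (new)  [load 750/1250]
  700 → van 6 (new)  [load 700/1250]
  700 → van 7 (new)  [load 700/1250]
  650 → van 8 (new)  [load 650/1250]
  500 → van 5  [load 1250/1250]
  500 → van 6  [load 1200/1250]
  250 → van 2  [load 1250/1250]
  200 → van 3  [load 1150/1250]
8 vans opened.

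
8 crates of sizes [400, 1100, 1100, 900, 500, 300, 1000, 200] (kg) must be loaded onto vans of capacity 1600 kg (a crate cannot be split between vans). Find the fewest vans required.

4

Total = 1100 + 1100 + 1000 + 900 + 500 + 400 + 300 + 200 = 5500 kg.
Lower bound: ⌈5500/1600⌉ = 4 vans.
A packing using 4 vans:
  van 1: 1100 + 500 = 1600
  van 2: 1100 + 400 = 1500
  van 3: 1000 + 300 + 200 = 1500
  van 4: 900 = 900
This matches the lower bound, so 4 is optimal.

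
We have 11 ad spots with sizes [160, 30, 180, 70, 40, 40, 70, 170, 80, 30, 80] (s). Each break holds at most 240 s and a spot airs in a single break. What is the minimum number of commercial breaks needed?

Total = 180 + 170 + 160 + 80 + 80 + 70 + 70 + 40 + 40 + 30 + 30 = 950 s.
Lower bound: ⌈950/240⌉ = 4 commercial breaks.
A packing using 4 commercial breaks:
  break 1: 180 + 30 + 30 = 240
  break 2: 170 + 70 = 240
  break 3: 160 + 80 = 240
  break 4: 80 + 70 + 40 + 40 = 230
This matches the lower bound, so 4 is optimal.

4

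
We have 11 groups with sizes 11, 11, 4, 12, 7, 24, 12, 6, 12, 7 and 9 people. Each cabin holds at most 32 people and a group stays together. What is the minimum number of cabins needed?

4

Total = 24 + 12 + 12 + 12 + 11 + 11 + 9 + 7 + 7 + 6 + 4 = 115 people.
Lower bound: ⌈115/32⌉ = 4 cabins.
A packing using 4 cabins:
  cabin 1: 24 + 7 = 31
  cabin 2: 12 + 12 + 7 = 31
  cabin 3: 12 + 11 + 9 = 32
  cabin 4: 11 + 6 + 4 = 21
This matches the lower bound, so 4 is optimal.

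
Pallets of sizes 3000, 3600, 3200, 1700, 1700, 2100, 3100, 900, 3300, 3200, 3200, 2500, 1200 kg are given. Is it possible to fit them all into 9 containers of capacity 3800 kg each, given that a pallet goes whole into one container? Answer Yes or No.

No

Total = 32700 kg; ⌈32700/3800⌉ = 9.
The bound of 9 does not rule out 9, but exhaustive search shows no assignment into 9 containers of capacity 3800 kg exists — the minimum is 10.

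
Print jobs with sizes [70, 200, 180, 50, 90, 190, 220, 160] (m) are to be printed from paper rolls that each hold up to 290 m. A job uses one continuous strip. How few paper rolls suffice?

5

Total = 220 + 200 + 190 + 180 + 160 + 90 + 70 + 50 = 1160 m.
Lower bound: ⌈1160/290⌉ = 4 paper rolls.
Also, 5 print jobs each exceed 145 m, and no two of those can share a roll, so at least 5 paper rolls are needed.
A packing using 5 paper rolls:
  roll 1: 220 + 70 = 290
  roll 2: 200 + 90 = 290
  roll 3: 190 + 50 = 240
  roll 4: 180 = 180
  roll 5: 160 = 160
This matches the lower bound, so 5 is optimal.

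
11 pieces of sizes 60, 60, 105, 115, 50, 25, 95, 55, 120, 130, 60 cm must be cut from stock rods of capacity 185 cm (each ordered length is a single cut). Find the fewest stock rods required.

Total = 130 + 120 + 115 + 105 + 95 + 60 + 60 + 60 + 55 + 50 + 25 = 875 cm.
Lower bound: ⌈875/185⌉ = 5 stock rods.
A packing using 5 stock rods:
  stock rod 1: 130 + 55 = 185
  stock rod 2: 120 + 60 = 180
  stock rod 3: 115 + 60 = 175
  stock rod 4: 105 + 60 = 165
  stock rod 5: 95 + 50 + 25 = 170
This matches the lower bound, so 5 is optimal.

5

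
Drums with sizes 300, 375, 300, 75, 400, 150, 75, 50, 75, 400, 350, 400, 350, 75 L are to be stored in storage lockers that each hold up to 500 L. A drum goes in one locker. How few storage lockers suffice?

8

Total = 400 + 400 + 400 + 375 + 350 + 350 + 300 + 300 + 150 + 75 + 75 + 75 + 75 + 50 = 3375 L.
Lower bound: ⌈3375/500⌉ = 7 storage lockers.
Also, 8 drums each exceed 250 L, and no two of those can share a locker, so at least 8 storage lockers are needed.
A packing using 8 storage lockers:
  locker 1: 400 + 75 = 475
  locker 2: 400 + 75 = 475
  locker 3: 400 + 75 = 475
  locker 4: 375 + 75 + 50 = 500
  locker 5: 350 + 150 = 500
  locker 6: 350 = 350
  locker 7: 300 = 300
  locker 8: 300 = 300
This matches the lower bound, so 8 is optimal.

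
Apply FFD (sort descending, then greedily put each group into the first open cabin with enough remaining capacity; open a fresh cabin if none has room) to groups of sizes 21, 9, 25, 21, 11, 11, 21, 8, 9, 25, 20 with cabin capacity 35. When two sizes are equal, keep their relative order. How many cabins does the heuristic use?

6

Sorted descending: 25, 25, 21, 21, 21, 20, 11, 11, 9, 9, 8.
  25 → cabin 1 (new)  [load 25/35]
  25 → cabin 2 (new)  [load 25/35]
  21 → cabin 3 (new)  [load 21/35]
  21 → cabin 4 (new)  [load 21/35]
  21 → cabin 5 (new)  [load 21/35]
  20 → cabin 6 (new)  [load 20/35]
  11 → cabin 3  [load 32/35]
  11 → cabin 4  [load 32/35]
  9 → cabin 1  [load 34/35]
  9 → cabin 2  [load 34/35]
  8 → cabin 5  [load 29/35]
6 cabins opened.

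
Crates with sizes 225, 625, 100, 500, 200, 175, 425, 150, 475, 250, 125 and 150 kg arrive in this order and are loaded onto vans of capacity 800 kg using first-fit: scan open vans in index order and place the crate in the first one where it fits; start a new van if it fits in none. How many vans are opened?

  225 → van 1 (new)  [load 225/800]
  625 → van 2 (new)  [load 625/800]
  100 → van 1  [load 325/800]
  500 → van 3 (new)  [load 500/800]
  200 → van 1  [load 525/800]
  175 → van 1  [load 700/800]
  425 → van 4 (new)  [load 425/800]
  150 → van 2  [load 775/800]
  475 → van 5 (new)  [load 475/800]
  250 → van 3  [load 750/800]
  125 → van 4  [load 550/800]
  150 → van 4  [load 700/800]
5 vans opened.

5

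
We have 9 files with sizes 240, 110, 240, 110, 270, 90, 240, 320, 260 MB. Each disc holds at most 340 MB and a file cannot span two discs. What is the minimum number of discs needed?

Total = 320 + 270 + 260 + 240 + 240 + 240 + 110 + 110 + 90 = 1880 MB.
Lower bound: ⌈1880/340⌉ = 6 discs.
A packing using 7 discs:
  disc 1: 320 = 320
  disc 2: 270 = 270
  disc 3: 260 = 260
  disc 4: 240 + 90 = 330
  disc 5: 240 = 240
  disc 6: 240 = 240
  disc 7: 110 + 110 = 220
No arrangement into 6 discs stays within capacity, so 7 is optimal.

7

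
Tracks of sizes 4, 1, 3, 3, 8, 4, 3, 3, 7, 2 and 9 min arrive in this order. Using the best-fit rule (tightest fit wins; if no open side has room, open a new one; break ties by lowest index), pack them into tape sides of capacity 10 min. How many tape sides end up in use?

  4 → side 1 (new)  [load 4/10]
  1 → side 1  [load 5/10]
  3 → side 1  [load 8/10]
  3 → side 2 (new)  [load 3/10]
  8 → side 3 (new)  [load 8/10]
  4 → side 2  [load 7/10]
  3 → side 2  [load 10/10]
  3 → side 4 (new)  [load 3/10]
  7 → side 4  [load 10/10]
  2 → side 1  [load 10/10]
  9 → side 5 (new)  [load 9/10]
5 tape sides opened.

5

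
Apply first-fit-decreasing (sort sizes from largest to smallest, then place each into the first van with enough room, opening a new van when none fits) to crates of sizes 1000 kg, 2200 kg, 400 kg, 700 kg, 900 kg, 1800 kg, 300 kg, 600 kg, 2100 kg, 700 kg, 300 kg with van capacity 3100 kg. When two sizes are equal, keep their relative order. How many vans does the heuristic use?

Sorted descending: 2200, 2100, 1800, 1000, 900, 700, 700, 600, 400, 300, 300.
  2200 → van 1 (new)  [load 2200/3100]
  2100 → van 2 (new)  [load 2100/3100]
  1800 → van 3 (new)  [load 1800/3100]
  1000 → van 2  [load 3100/3100]
  900 → van 1  [load 3100/3100]
  700 → van 3  [load 2500/3100]
  700 → van 4 (new)  [load 700/3100]
  600 → van 3  [load 3100/3100]
  400 → van 4  [load 1100/3100]
  300 → van 4  [load 1400/3100]
  300 → van 4  [load 1700/3100]
4 vans opened.

4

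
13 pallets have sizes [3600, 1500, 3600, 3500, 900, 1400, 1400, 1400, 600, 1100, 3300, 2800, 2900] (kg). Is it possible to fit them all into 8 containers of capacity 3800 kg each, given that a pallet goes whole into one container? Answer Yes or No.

Total = 28000 kg; ⌈28000/3800⌉ = 8.
The bound of 8 does not rule out 8, but exhaustive search shows no assignment into 8 containers of capacity 3800 kg exists — the minimum is 9.

No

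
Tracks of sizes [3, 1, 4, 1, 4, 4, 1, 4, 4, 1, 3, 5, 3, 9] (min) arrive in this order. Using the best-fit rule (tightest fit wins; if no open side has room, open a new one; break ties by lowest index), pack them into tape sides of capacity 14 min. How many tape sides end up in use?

4

  3 → side 1 (new)  [load 3/14]
  1 → side 1  [load 4/14]
  4 → side 1  [load 8/14]
  1 → side 1  [load 9/14]
  4 → side 1  [load 13/14]
  4 → side 2 (new)  [load 4/14]
  1 → side 1  [load 14/14]
  4 → side 2  [load 8/14]
  4 → side 2  [load 12/14]
  1 → side 2  [load 13/14]
  3 → side 3 (new)  [load 3/14]
  5 → side 3  [load 8/14]
  3 → side 3  [load 11/14]
  9 → side 4 (new)  [load 9/14]
4 tape sides opened.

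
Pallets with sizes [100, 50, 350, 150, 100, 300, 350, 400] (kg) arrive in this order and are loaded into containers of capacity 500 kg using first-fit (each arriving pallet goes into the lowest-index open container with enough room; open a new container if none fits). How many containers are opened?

  100 → container 1 (new)  [load 100/500]
  50 → container 1  [load 150/500]
  350 → container 1  [load 500/500]
  150 → container 2 (new)  [load 150/500]
  100 → container 2  [load 250/500]
  300 → container 3 (new)  [load 300/500]
  350 → container 4 (new)  [load 350/500]
  400 → container 5 (new)  [load 400/500]
5 containers opened.

5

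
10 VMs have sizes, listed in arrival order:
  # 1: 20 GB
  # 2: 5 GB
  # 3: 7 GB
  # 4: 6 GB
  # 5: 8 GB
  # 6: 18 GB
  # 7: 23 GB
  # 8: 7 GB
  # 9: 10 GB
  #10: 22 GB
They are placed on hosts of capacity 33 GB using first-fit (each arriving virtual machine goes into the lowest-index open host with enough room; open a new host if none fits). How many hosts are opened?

  20 → host 1 (new)  [load 20/33]
  5 → host 1  [load 25/33]
  7 → host 1  [load 32/33]
  6 → host 2 (new)  [load 6/33]
  8 → host 2  [load 14/33]
  18 → host 2  [load 32/33]
  23 → host 3 (new)  [load 23/33]
  7 → host 3  [load 30/33]
  10 → host 4 (new)  [load 10/33]
  22 → host 4  [load 32/33]
4 hosts opened.

4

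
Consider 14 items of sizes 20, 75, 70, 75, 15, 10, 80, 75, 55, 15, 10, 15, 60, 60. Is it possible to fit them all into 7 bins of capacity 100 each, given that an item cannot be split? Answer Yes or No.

Total = 635; ⌈635/100⌉ = 7.
8 items each exceed half the capacity and cannot share a bin, forcing at least 8 bins.
At least 8 bins are required, but only 7 are allowed.

No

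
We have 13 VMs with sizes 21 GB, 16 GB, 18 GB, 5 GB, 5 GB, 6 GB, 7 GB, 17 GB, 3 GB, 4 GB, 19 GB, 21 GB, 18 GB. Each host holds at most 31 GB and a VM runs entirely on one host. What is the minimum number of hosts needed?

7

Total = 21 + 21 + 19 + 18 + 18 + 17 + 16 + 7 + 6 + 5 + 5 + 4 + 3 = 160 GB.
Lower bound: ⌈160/31⌉ = 6 hosts.
Also, 7 VMs each exceed 31/2 GB, and no two of those can share a host, so at least 7 hosts are needed.
A packing using 7 hosts:
  host 1: 21 + 7 + 3 = 31
  host 2: 21 + 6 + 4 = 31
  host 3: 19 + 5 + 5 = 29
  host 4: 18 = 18
  host 5: 18 = 18
  host 6: 17 = 17
  host 7: 16 = 16
This matches the lower bound, so 7 is optimal.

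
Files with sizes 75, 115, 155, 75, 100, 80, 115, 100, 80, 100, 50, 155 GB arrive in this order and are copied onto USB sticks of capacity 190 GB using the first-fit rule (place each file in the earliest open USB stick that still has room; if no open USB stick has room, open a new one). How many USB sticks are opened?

  75 → USB stick 1 (new)  [load 75/190]
  115 → USB stick 1  [load 190/190]
  155 → USB stick 2 (new)  [load 155/190]
  75 → USB stick 3 (new)  [load 75/190]
  100 → USB stick 3  [load 175/190]
  80 → USB stick 4 (new)  [load 80/190]
  115 → USB stick 5 (new)  [load 115/190]
  100 → USB stick 4  [load 180/190]
  80 → USB stick 6 (new)  [load 80/190]
  100 → USB stick 6  [load 180/190]
  50 → USB stick 5  [load 165/190]
  155 → USB stick 7 (new)  [load 155/190]
7 USB sticks opened.

7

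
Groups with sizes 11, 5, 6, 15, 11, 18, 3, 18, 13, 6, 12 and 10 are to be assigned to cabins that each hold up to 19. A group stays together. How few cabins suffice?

Total = 18 + 18 + 15 + 13 + 12 + 11 + 11 + 10 + 6 + 6 + 5 + 3 = 128.
Lower bound: ⌈128/19⌉ = 7 cabins.
Also, 8 groups each exceed 19/2, and no two of those can share a cabin, so at least 8 cabins are needed.
A packing using 8 cabins:
  cabin 1: 18 = 18
  cabin 2: 18 = 18
  cabin 3: 15 + 3 = 18
  cabin 4: 13 + 6 = 19
  cabin 5: 12 + 6 = 18
  cabin 6: 11 + 5 = 16
  cabin 7: 11 = 11
  cabin 8: 10 = 10
This matches the lower bound, so 8 is optimal.

8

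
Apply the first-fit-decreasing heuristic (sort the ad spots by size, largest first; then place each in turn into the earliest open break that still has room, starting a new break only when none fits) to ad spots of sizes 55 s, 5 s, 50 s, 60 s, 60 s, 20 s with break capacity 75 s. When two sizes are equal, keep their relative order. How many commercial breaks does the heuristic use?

4

Sorted descending: 60, 60, 55, 50, 20, 5.
  60 → break 1 (new)  [load 60/75]
  60 → break 2 (new)  [load 60/75]
  55 → break 3 (new)  [load 55/75]
  50 → break 4 (new)  [load 50/75]
  20 → break 3  [load 75/75]
  5 → break 1  [load 65/75]
4 commercial breaks opened.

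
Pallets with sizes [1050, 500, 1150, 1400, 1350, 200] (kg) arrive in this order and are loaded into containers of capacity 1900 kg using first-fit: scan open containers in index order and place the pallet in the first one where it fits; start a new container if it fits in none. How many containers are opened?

4

  1050 → container 1 (new)  [load 1050/1900]
  500 → container 1  [load 1550/1900]
  1150 → container 2 (new)  [load 1150/1900]
  1400 → container 3 (new)  [load 1400/1900]
  1350 → container 4 (new)  [load 1350/1900]
  200 → container 1  [load 1750/1900]
4 containers opened.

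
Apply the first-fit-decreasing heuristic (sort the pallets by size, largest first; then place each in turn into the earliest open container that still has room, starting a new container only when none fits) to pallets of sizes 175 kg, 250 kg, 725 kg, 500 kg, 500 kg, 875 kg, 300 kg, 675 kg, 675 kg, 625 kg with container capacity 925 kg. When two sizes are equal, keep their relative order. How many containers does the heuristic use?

7

Sorted descending: 875, 725, 675, 675, 625, 500, 500, 300, 250, 175.
  875 → container 1 (new)  [load 875/925]
  725 → container 2 (new)  [load 725/925]
  675 → container 3 (new)  [load 675/925]
  675 → container 4 (new)  [load 675/925]
  625 → container 5 (new)  [load 625/925]
  500 → container 6 (new)  [load 500/925]
  500 → container 7 (new)  [load 500/925]
  300 → container 5  [load 925/925]
  250 → container 3  [load 925/925]
  175 → container 2  [load 900/925]
7 containers opened.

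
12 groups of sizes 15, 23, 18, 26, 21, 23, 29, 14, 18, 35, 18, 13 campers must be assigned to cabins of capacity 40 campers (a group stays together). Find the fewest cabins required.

7

Total = 35 + 29 + 26 + 23 + 23 + 21 + 18 + 18 + 18 + 15 + 14 + 13 = 253 campers.
Lower bound: ⌈253/40⌉ = 7 cabins.
A packing using 7 cabins:
  cabin 1: 35 = 35
  cabin 2: 29 = 29
  cabin 3: 26 + 14 = 40
  cabin 4: 23 + 15 = 38
  cabin 5: 23 + 13 = 36
  cabin 6: 21 + 18 = 39
  cabin 7: 18 + 18 = 36
This matches the lower bound, so 7 is optimal.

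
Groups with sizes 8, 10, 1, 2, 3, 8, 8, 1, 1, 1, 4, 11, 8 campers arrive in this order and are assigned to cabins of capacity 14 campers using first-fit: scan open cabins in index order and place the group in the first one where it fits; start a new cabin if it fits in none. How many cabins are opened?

  8 → cabin 1 (new)  [load 8/14]
  10 → cabin 2 (new)  [load 10/14]
  1 → cabin 1  [load 9/14]
  2 → cabin 1  [load 11/14]
  3 → cabin 1  [load 14/14]
  8 → cabin 3 (new)  [load 8/14]
  8 → cabin 4 (new)  [load 8/14]
  1 → cabin 2  [load 11/14]
  1 → cabin 2  [load 12/14]
  1 → cabin 2  [load 13/14]
  4 → cabin 3  [load 12/14]
  11 → cabin 5 (new)  [load 11/14]
  8 → cabin 6 (new)  [load 8/14]
6 cabins opened.

6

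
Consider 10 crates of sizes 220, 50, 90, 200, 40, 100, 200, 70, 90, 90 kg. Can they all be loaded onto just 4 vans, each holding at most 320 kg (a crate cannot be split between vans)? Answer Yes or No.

A valid assignment using 4 vans:
  van 1: 220 + 100 = 320
  van 2: 200 + 90 = 290
  van 3: 200 + 90 = 290
  van 4: 90 + 70 + 50 + 40 = 250
Every load is within 320 kg, so 4 vans suffice.

Yes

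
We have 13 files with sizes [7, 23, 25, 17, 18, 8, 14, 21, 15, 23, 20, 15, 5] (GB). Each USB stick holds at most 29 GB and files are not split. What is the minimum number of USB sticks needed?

9

Total = 25 + 23 + 23 + 21 + 20 + 18 + 17 + 15 + 15 + 14 + 8 + 7 + 5 = 211 GB.
Lower bound: ⌈211/29⌉ = 8 USB sticks.
Also, 9 files each exceed 29/2 GB, and no two of those can share a USB stick, so at least 9 USB sticks are needed.
A packing using 9 USB sticks:
  USB stick 1: 25 = 25
  USB stick 2: 23 + 5 = 28
  USB stick 3: 23 = 23
  USB stick 4: 21 + 8 = 29
  USB stick 5: 20 + 7 = 27
  USB stick 6: 18 = 18
  USB stick 7: 17 = 17
  USB stick 8: 15 + 14 = 29
  USB stick 9: 15 = 15
This matches the lower bound, so 9 is optimal.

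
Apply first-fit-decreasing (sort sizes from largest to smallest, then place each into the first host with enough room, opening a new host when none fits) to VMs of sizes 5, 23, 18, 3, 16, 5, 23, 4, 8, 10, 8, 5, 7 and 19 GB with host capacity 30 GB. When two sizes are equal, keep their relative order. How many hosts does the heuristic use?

6

Sorted descending: 23, 23, 19, 18, 16, 10, 8, 8, 7, 5, 5, 5, 4, 3.
  23 → host 1 (new)  [load 23/30]
  23 → host 2 (new)  [load 23/30]
  19 → host 3 (new)  [load 19/30]
  18 → host 4 (new)  [load 18/30]
  16 → host 5 (new)  [load 16/30]
  10 → host 3  [load 29/30]
  8 → host 4  [load 26/30]
  8 → host 5  [load 24/30]
  7 → host 1  [load 30/30]
  5 → host 2  [load 28/30]
  5 → host 5  [load 29/30]
  5 → host 6 (new)  [load 5/30]
  4 → host 4  [load 30/30]
  3 → host 6  [load 8/30]
6 hosts opened.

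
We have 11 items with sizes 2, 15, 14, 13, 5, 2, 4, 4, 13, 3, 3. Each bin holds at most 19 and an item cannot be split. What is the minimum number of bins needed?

Total = 15 + 14 + 13 + 13 + 5 + 4 + 4 + 3 + 3 + 2 + 2 = 78.
Lower bound: ⌈78/19⌉ = 5 bins.
A packing using 5 bins:
  bin 1: 15 + 4 = 19
  bin 2: 14 + 5 = 19
  bin 3: 13 + 4 + 2 = 19
  bin 4: 13 + 3 + 3 = 19
  bin 5: 2 = 2
This matches the lower bound, so 5 is optimal.

5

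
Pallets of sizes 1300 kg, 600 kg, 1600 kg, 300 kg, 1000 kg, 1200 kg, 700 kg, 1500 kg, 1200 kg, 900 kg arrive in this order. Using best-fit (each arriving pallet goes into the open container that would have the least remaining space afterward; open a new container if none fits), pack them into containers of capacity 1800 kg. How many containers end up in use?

  1300 → container 1 (new)  [load 1300/1800]
  600 → container 2 (new)  [load 600/1800]
  1600 → container 3 (new)  [load 1600/1800]
  300 → container 1  [load 1600/1800]
  1000 → container 2  [load 1600/1800]
  1200 → container 4 (new)  [load 1200/1800]
  700 → container 5 (new)  [load 700/1800]
  1500 → container 6 (new)  [load 1500/1800]
  1200 → container 7 (new)  [load 1200/1800]
  900 → container 5  [load 1600/1800]
7 containers opened.

7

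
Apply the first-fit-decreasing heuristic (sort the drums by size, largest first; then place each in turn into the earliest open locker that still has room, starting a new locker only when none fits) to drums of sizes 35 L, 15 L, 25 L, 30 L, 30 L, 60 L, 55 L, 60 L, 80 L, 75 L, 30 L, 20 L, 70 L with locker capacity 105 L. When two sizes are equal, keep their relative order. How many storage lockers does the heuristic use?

Sorted descending: 80, 75, 70, 60, 60, 55, 35, 30, 30, 30, 25, 20, 15.
  80 → locker 1 (new)  [load 80/105]
  75 → locker 2 (new)  [load 75/105]
  70 → locker 3 (new)  [load 70/105]
  60 → locker 4 (new)  [load 60/105]
  60 → locker 5 (new)  [load 60/105]
  55 → locker 6 (new)  [load 55/105]
  35 → locker 3  [load 105/105]
  30 → locker 2  [load 105/105]
  30 → locker 4  [load 90/105]
  30 → locker 5  [load 90/105]
  25 → locker 1  [load 105/105]
  20 → locker 6  [load 75/105]
  15 → locker 4  [load 105/105]
6 storage lockers opened.

6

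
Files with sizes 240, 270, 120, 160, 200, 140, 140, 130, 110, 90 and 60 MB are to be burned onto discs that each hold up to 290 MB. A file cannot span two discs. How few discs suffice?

6

Total = 270 + 240 + 200 + 160 + 140 + 140 + 130 + 120 + 110 + 90 + 60 = 1660 MB.
Lower bound: ⌈1660/290⌉ = 6 discs.
A packing using 6 discs:
  disc 1: 270 = 270
  disc 2: 240 = 240
  disc 3: 200 + 90 = 290
  disc 4: 160 + 130 = 290
  disc 5: 140 + 140 = 280
  disc 6: 120 + 110 + 60 = 290
This matches the lower bound, so 6 is optimal.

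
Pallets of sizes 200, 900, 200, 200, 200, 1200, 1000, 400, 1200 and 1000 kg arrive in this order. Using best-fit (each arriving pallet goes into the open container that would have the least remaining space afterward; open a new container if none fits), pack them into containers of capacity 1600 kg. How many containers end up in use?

  200 → container 1 (new)  [load 200/1600]
  900 → container 1  [load 1100/1600]
  200 → container 1  [load 1300/1600]
  200 → container 1  [load 1500/1600]
  200 → container 2 (new)  [load 200/1600]
  1200 → container 2  [load 1400/1600]
  1000 → container 3 (new)  [load 1000/1600]
  400 → container 3  [load 1400/1600]
  1200 → container 4 (new)  [load 1200/1600]
  1000 → container 5 (new)  [load 1000/1600]
5 containers opened.

5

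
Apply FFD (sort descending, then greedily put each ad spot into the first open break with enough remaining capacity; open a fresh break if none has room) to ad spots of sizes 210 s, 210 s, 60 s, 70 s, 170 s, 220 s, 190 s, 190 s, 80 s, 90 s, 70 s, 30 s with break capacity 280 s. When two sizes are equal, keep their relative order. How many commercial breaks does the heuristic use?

6

Sorted descending: 220, 210, 210, 190, 190, 170, 90, 80, 70, 70, 60, 30.
  220 → break 1 (new)  [load 220/280]
  210 → break 2 (new)  [load 210/280]
  210 → break 3 (new)  [load 210/280]
  190 → break 4 (new)  [load 190/280]
  190 → break 5 (new)  [load 190/280]
  170 → break 6 (new)  [load 170/280]
  90 → break 4  [load 280/280]
  80 → break 5  [load 270/280]
  70 → break 2  [load 280/280]
  70 → break 3  [load 280/280]
  60 → break 1  [load 280/280]
  30 → break 6  [load 200/280]
6 commercial breaks opened.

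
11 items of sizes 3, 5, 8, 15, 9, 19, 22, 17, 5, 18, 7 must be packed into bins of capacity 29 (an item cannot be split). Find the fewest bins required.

Total = 22 + 19 + 18 + 17 + 15 + 9 + 8 + 7 + 5 + 5 + 3 = 128.
Lower bound: ⌈128/29⌉ = 5 bins.
A packing using 5 bins:
  bin 1: 22 + 7 = 29
  bin 2: 19 + 9 = 28
  bin 3: 18 + 8 + 3 = 29
  bin 4: 17 + 5 + 5 = 27
  bin 5: 15 = 15
This matches the lower bound, so 5 is optimal.

5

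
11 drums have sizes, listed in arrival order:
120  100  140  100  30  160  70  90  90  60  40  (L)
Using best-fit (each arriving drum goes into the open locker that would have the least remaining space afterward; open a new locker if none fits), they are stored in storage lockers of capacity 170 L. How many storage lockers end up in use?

  120 → locker 1 (new)  [load 120/170]
  100 → locker 2 (new)  [load 100/170]
  140 → locker 3 (new)  [load 140/170]
  100 → locker 4 (new)  [load 100/170]
  30 → locker 3  [load 170/170]
  160 → locker 5 (new)  [load 160/170]
  70 → locker 2  [load 170/170]
  90 → locker 6 (new)  [load 90/170]
  90 → locker 7 (new)  [load 90/170]
  60 → locker 4  [load 160/170]
  40 → locker 1  [load 160/170]
7 storage lockers opened.

7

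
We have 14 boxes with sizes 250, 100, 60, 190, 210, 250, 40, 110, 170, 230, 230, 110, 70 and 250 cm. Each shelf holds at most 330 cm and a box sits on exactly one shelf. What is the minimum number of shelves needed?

Total = 250 + 250 + 250 + 230 + 230 + 210 + 190 + 170 + 110 + 110 + 100 + 70 + 60 + 40 = 2270 cm.
Lower bound: ⌈2270/330⌉ = 7 shelves.
Also, 8 boxes each exceed 165 cm, and no two of those can share a shelf, so at least 8 shelves are needed.
A packing using 8 shelves:
  shelf 1: 250 + 70 = 320
  shelf 2: 250 + 60 = 310
  shelf 3: 250 + 40 = 290
  shelf 4: 230 + 100 = 330
  shelf 5: 230 = 230
  shelf 6: 210 + 110 = 320
  shelf 7: 190 + 110 = 300
  shelf 8: 170 = 170
This matches the lower bound, so 8 is optimal.

8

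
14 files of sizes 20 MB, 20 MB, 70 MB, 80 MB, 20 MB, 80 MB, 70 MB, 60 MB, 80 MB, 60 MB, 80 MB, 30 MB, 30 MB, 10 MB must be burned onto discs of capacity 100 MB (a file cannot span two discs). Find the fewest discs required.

Total = 80 + 80 + 80 + 80 + 70 + 70 + 60 + 60 + 30 + 30 + 20 + 20 + 20 + 10 = 710 MB.
Lower bound: ⌈710/100⌉ = 8 discs.
A packing using 8 discs:
  disc 1: 80 + 20 = 100
  disc 2: 80 + 20 = 100
  disc 3: 80 + 20 = 100
  disc 4: 80 + 10 = 90
  disc 5: 70 + 30 = 100
  disc 6: 70 + 30 = 100
  disc 7: 60 = 60
  disc 8: 60 = 60
This matches the lower bound, so 8 is optimal.

8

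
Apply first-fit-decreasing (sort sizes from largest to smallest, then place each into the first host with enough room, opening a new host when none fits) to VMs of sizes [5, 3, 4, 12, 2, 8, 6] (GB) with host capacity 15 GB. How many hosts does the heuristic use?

Sorted descending: 12, 8, 6, 5, 4, 3, 2.
  12 → host 1 (new)  [load 12/15]
  8 → host 2 (new)  [load 8/15]
  6 → host 2  [load 14/15]
  5 → host 3 (new)  [load 5/15]
  4 → host 3  [load 9/15]
  3 → host 1  [load 15/15]
  2 → host 3  [load 11/15]
3 hosts opened.

3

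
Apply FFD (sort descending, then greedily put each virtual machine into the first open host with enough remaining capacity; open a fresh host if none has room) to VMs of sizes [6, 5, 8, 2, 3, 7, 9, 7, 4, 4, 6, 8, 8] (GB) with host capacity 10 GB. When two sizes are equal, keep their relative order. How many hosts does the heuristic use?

Sorted descending: 9, 8, 8, 8, 7, 7, 6, 6, 5, 4, 4, 3, 2.
  9 → host 1 (new)  [load 9/10]
  8 → host 2 (new)  [load 8/10]
  8 → host 3 (new)  [load 8/10]
  8 → host 4 (new)  [load 8/10]
  7 → host 5 (new)  [load 7/10]
  7 → host 6 (new)  [load 7/10]
  6 → host 7 (new)  [load 6/10]
  6 → host 8 (new)  [load 6/10]
  5 → host 9 (new)  [load 5/10]
  4 → host 7  [load 10/10]
  4 → host 8  [load 10/10]
  3 → host 5  [load 10/10]
  2 → host 2  [load 10/10]
9 hosts opened.

9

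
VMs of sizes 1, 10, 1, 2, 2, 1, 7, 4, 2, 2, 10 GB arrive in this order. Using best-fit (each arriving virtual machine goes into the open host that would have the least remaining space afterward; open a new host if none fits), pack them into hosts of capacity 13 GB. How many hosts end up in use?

  1 → host 1 (new)  [load 1/13]
  10 → host 1  [load 11/13]
  1 → host 1  [load 12/13]
  2 → host 2 (new)  [load 2/13]
  2 → host 2  [load 4/13]
  1 → host 1  [load 13/13]
  7 → host 2  [load 11/13]
  4 → host 3 (new)  [load 4/13]
  2 → host 2  [load 13/13]
  2 → host 3  [load 6/13]
  10 → host 4 (new)  [load 10/13]
4 hosts opened.

4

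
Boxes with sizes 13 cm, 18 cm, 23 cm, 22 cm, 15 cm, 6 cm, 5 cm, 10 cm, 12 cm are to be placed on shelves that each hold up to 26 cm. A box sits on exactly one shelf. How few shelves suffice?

6

Total = 23 + 22 + 18 + 15 + 13 + 12 + 10 + 6 + 5 = 124 cm.
Lower bound: ⌈124/26⌉ = 5 shelves.
A packing using 6 shelves:
  shelf 1: 23 = 23
  shelf 2: 22 = 22
  shelf 3: 18 + 6 = 24
  shelf 4: 15 + 10 = 25
  shelf 5: 13 + 12 = 25
  shelf 6: 5 = 5
No arrangement into 5 shelves stays within capacity, so 6 is optimal.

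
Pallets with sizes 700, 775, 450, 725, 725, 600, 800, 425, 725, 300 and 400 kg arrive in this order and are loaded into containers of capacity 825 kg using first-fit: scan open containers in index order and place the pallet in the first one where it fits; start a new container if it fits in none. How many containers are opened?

  700 → container 1 (new)  [load 700/825]
  775 → container 2 (new)  [load 775/825]
  450 → container 3 (new)  [load 450/825]
  725 → container 4 (new)  [load 725/825]
  725 → container 5 (new)  [load 725/825]
  600 → container 6 (new)  [load 600/825]
  800 → container 7 (new)  [load 800/825]
  425 → container 8 (new)  [load 425/825]
  725 → container 9 (new)  [load 725/825]
  300 → container 3  [load 750/825]
  400 → container 8  [load 825/825]
9 containers opened.

9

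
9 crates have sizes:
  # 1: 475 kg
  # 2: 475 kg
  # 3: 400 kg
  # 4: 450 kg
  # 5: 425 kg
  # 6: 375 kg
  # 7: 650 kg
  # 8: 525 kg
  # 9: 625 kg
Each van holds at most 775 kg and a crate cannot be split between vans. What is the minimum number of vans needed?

8

Total = 650 + 625 + 525 + 475 + 475 + 450 + 425 + 400 + 375 = 4400 kg.
Lower bound: ⌈4400/775⌉ = 6 vans.
Also, 8 crates each exceed 775/2 kg, and no two of those can share a van, so at least 8 vans are needed.
A packing using 8 vans:
  van 1: 650 = 650
  van 2: 625 = 625
  van 3: 525 = 525
  van 4: 475 = 475
  van 5: 475 = 475
  van 6: 450 = 450
  van 7: 425 = 425
  van 8: 400 + 375 = 775
This matches the lower bound, so 8 is optimal.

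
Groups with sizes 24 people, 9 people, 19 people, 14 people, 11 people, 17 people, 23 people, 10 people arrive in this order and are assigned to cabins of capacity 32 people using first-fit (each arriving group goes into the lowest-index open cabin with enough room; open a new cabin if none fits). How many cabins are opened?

5

  24 → cabin 1 (new)  [load 24/32]
  9 → cabin 2 (new)  [load 9/32]
  19 → cabin 2  [load 28/32]
  14 → cabin 3 (new)  [load 14/32]
  11 → cabin 3  [load 25/32]
  17 → cabin 4 (new)  [load 17/32]
  23 → cabin 5 (new)  [load 23/32]
  10 → cabin 4  [load 27/32]
5 cabins opened.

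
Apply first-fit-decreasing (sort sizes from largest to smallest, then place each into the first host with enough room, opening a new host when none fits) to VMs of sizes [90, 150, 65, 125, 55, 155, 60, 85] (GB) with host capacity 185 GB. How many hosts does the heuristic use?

5

Sorted descending: 155, 150, 125, 90, 85, 65, 60, 55.
  155 → host 1 (new)  [load 155/185]
  150 → host 2 (new)  [load 150/185]
  125 → host 3 (new)  [load 125/185]
  90 → host 4 (new)  [load 90/185]
  85 → host 4  [load 175/185]
  65 → host 5 (new)  [load 65/185]
  60 → host 3  [load 185/185]
  55 → host 5  [load 120/185]
5 hosts opened.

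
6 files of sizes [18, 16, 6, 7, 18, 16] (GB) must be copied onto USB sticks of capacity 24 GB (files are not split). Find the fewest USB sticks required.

Total = 18 + 18 + 16 + 16 + 7 + 6 = 81 GB.
Lower bound: ⌈81/24⌉ = 4 USB sticks.
A packing using 4 USB sticks:
  USB stick 1: 18 + 6 = 24
  USB stick 2: 18 = 18
  USB stick 3: 16 + 7 = 23
  USB stick 4: 16 = 16
This matches the lower bound, so 4 is optimal.

4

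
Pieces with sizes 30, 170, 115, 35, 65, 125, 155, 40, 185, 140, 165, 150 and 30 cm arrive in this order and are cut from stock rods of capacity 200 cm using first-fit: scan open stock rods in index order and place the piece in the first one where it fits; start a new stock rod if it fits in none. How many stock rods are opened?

8

  30 → stock rod 1 (new)  [load 30/200]
  170 → stock rod 1  [load 200/200]
  115 → stock rod 2 (new)  [load 115/200]
  35 → stock rod 2  [load 150/200]
  65 → stock rod 3 (new)  [load 65/200]
  125 → stock rod 3  [load 190/200]
  155 → stock rod 4 (new)  [load 155/200]
  40 → stock rod 2  [load 190/200]
  185 → stock rod 5 (new)  [load 185/200]
  140 → stock rod 6 (new)  [load 140/200]
  165 → stock rod 7 (new)  [load 165/200]
  150 → stock rod 8 (new)  [load 150/200]
  30 → stock rod 4  [load 185/200]
8 stock rods opened.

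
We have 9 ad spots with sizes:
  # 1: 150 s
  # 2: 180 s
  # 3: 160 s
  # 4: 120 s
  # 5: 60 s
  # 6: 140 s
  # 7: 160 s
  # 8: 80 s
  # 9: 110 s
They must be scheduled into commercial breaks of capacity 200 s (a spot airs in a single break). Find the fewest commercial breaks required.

7

Total = 180 + 160 + 160 + 150 + 140 + 120 + 110 + 80 + 60 = 1160 s.
Lower bound: ⌈1160/200⌉ = 6 commercial breaks.
Also, 7 ad spots each exceed 100 s, and no two of those can share a break, so at least 7 commercial breaks are needed.
A packing using 7 commercial breaks:
  break 1: 180 = 180
  break 2: 160 = 160
  break 3: 160 = 160
  break 4: 150 = 150
  break 5: 140 + 60 = 200
  break 6: 120 + 80 = 200
  break 7: 110 = 110
This matches the lower bound, so 7 is optimal.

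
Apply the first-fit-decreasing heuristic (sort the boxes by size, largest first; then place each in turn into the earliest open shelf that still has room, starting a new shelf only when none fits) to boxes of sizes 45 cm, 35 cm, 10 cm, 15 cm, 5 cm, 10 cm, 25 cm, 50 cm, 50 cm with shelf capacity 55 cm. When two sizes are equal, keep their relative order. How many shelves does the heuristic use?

Sorted descending: 50, 50, 45, 35, 25, 15, 10, 10, 5.
  50 → shelf 1 (new)  [load 50/55]
  50 → shelf 2 (new)  [load 50/55]
  45 → shelf 3 (new)  [load 45/55]
  35 → shelf 4 (new)  [load 35/55]
  25 → shelf 5 (new)  [load 25/55]
  15 → shelf 4  [load 50/55]
  10 → shelf 3  [load 55/55]
  10 → shelf 5  [load 35/55]
  5 → shelf 1  [load 55/55]
5 shelves opened.

5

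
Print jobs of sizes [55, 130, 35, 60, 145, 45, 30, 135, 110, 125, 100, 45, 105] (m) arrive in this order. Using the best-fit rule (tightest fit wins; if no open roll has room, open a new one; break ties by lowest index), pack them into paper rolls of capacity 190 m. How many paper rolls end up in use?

  55 → roll 1 (new)  [load 55/190]
  130 → roll 1  [load 185/190]
  35 → roll 2 (new)  [load 35/190]
  60 → roll 2  [load 95/190]
  145 → roll 3 (new)  [load 145/190]
  45 → roll 3  [load 190/190]
  30 → roll 2  [load 125/190]
  135 → roll 4 (new)  [load 135/190]
  110 → roll 5 (new)  [load 110/190]
  125 → roll 6 (new)  [load 125/190]
  100 → roll 7 (new)  [load 100/190]
  45 → roll 4  [load 180/190]
  105 → roll 8 (new)  [load 105/190]
8 paper rolls opened.

8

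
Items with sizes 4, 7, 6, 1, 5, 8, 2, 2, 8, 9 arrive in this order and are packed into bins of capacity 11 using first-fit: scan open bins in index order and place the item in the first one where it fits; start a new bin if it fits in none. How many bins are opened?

6

  4 → bin 1 (new)  [load 4/11]
  7 → bin 1  [load 11/11]
  6 → bin 2 (new)  [load 6/11]
  1 → bin 2  [load 7/11]
  5 → bin 3 (new)  [load 5/11]
  8 → bin 4 (new)  [load 8/11]
  2 → bin 2  [load 9/11]
  2 → bin 2  [load 11/11]
  8 → bin 5 (new)  [load 8/11]
  9 → bin 6 (new)  [load 9/11]
6 bins opened.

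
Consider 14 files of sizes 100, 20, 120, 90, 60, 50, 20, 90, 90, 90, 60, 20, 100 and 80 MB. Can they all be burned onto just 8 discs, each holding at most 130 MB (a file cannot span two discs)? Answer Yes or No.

Total = 990 MB; ⌈990/130⌉ = 8.
The bound of 8 does not rule out 8, but exhaustive search shows no assignment into 8 discs of capacity 130 MB exists — the minimum is 9.

No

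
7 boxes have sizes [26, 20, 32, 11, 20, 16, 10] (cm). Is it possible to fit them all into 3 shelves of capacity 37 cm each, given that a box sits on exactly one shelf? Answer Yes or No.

Total = 135 cm; ⌈135/37⌉ = 4.
At least 4 shelves are required, but only 3 are allowed.

No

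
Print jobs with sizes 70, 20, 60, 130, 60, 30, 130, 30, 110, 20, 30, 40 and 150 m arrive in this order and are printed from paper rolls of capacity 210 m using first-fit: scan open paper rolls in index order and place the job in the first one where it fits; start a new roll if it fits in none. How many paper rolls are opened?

5

  70 → roll 1 (new)  [load 70/210]
  20 → roll 1  [load 90/210]
  60 → roll 1  [load 150/210]
  130 → roll 2 (new)  [load 130/210]
  60 → roll 1  [load 210/210]
  30 → roll 2  [load 160/210]
  130 → roll 3 (new)  [load 130/210]
  30 → roll 2  [load 190/210]
  110 → roll 4 (new)  [load 110/210]
  20 → roll 2  [load 210/210]
  30 → roll 3  [load 160/210]
  40 → roll 3  [load 200/210]
  150 → roll 5 (new)  [load 150/210]
5 paper rolls opened.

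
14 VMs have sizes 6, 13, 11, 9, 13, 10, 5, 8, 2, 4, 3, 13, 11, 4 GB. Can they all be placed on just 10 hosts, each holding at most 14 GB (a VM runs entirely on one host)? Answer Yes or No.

Yes

A valid assignment using 9 hosts:
  host 1: 13 = 13
  host 2: 13 = 13
  host 3: 13 = 13
  host 4: 11 + 3 = 14
  host 5: 11 + 2 = 13
  host 6: 10 + 4 = 14
  host 7: 9 + 5 = 14
  host 8: 8 + 6 = 14
  host 9: 4 = 4
That uses only 9 ≤ 10, so 10 hosts are enough.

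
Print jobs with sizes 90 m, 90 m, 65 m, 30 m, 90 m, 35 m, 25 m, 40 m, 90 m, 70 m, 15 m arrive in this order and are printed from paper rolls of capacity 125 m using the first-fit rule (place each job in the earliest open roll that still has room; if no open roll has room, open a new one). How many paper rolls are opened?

  90 → roll 1 (new)  [load 90/125]
  90 → roll 2 (new)  [load 90/125]
  65 → roll 3 (new)  [load 65/125]
  30 → roll 1  [load 120/125]
  90 → roll 4 (new)  [load 90/125]
  35 → roll 2  [load 125/125]
  25 → roll 3  [load 90/125]
  40 → roll 5 (new)  [load 40/125]
  90 → roll 6 (new)  [load 90/125]
  70 → roll 5  [load 110/125]
  15 → roll 3  [load 105/125]
6 paper rolls opened.

6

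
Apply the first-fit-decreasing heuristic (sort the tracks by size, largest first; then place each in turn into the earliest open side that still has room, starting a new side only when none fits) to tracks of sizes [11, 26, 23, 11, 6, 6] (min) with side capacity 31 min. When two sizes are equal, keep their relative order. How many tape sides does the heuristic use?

3

Sorted descending: 26, 23, 11, 11, 6, 6.
  26 → side 1 (new)  [load 26/31]
  23 → side 2 (new)  [load 23/31]
  11 → side 3 (new)  [load 11/31]
  11 → side 3  [load 22/31]
  6 → side 2  [load 29/31]
  6 → side 3  [load 28/31]
3 tape sides opened.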